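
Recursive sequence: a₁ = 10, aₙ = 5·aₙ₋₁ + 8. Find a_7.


Computing step by step:
a_1 = 10
a_2 = 58
a_3 = 298
a_4 = 1498
a_5 = 7498
a_6 = 37498
a_7 = 187498


a_7 = 187498


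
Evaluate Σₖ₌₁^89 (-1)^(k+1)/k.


S = 1 - 1/2 + 1/3 - 1/4 + 1/5 - 1/6 + 1/7 - 1/8 ± ...
= 0.6987
(Full series converges to +ln(2) ≈ +0.6931)

S_89 = 0.6987


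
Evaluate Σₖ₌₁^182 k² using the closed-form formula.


n = 182
n(n+1)(2n+1)/6 = 182×183×365/6
= 12156690/6 = 2026115

Σk² = 2026115


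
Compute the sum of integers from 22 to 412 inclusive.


Σₖ₌22^412 k = Σₖ₌₁^412 k − Σₖ₌₁^21 k
= 412·413/2 − 21·22/2
= 85078 − 231 = 84847

Σk = 84847


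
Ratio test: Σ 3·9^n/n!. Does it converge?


aₙ = 3·9^n/n!
a_{n+1}/aₙ = 9^(n+1)/(n+1)! × n!/9^n  (constant 3 cancels)
= 9/(n+1)
L = lim(n→∞) 9/(n+1) = 0
L < 1 → series CONVERGES

Converges (ratio test: L = 0 < 1)


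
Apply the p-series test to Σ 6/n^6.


p-series test: Σ c/n^p converges if p > 1, diverges if p ≤ 1 (constant c > 0 doesn't affect convergence).
p = 6
6 > 1 → CONVERGES

Converges (p = 6 > 1)


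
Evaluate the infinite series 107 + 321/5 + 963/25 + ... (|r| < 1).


S∞ = a₁/(1-r) = 107/(1 - 3/5)
= 107/(2/5)
= 535/2

S∞ = 535/2


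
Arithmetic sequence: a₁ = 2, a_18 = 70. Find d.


d = (aₙ - a₁)/(n-1)
= (70 - 2)/(18-1)
= 68/17 = 4

d = 4


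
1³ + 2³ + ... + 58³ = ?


n(n+1)/2 = 58×59/2 = 1711
Σk³ = 1711² = 2927521

Σk³ = 2927521


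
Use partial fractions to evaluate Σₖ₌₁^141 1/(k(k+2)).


1/(k(k+2)) = (1/2)·(1/k - 1/(k+2)) (partial fractions)
Telescoping: Σ = (1/2)·(1 + 1/2 - 1/142 - 1/143) = 15087/20306

Sum = 15087/20306


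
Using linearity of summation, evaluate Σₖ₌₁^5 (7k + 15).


Σ(7k+15) = 7·Σk + 15·n
= 7·15 + 15·5
= 105 + 75 = 180

Σ = 180


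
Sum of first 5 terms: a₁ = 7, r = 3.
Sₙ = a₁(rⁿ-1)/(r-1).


Sₙ = 7×(3^5 - 1)/(3 - 1)
= 7×(243 - 1)/2
= 7×242/2
= 847

S_5 = 847


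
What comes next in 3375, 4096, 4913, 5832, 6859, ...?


Pattern: perfect cubes: n³
Terms: 3375, 4096, 4913, 5832, 6859
Next term = 8000

Next term = 8000


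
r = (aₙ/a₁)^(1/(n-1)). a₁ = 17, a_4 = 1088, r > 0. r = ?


r^(n-1) = aₙ/a₁
r^3 = 1088/17 = 64
r = 64^(1/3)
= 4

r = 4


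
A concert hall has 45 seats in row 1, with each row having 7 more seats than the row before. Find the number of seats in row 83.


aₙ = a₁ + (n-1)d
= 45 + (83-1)×7
= 45 + 574
= 619

a_83 = 619


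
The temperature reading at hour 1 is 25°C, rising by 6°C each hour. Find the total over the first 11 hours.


aₙ = 25 + (11-1)×6 = 85
Sₙ = n(a₁+aₙ)/2 = 11×(25+85)/2
= 11×110/2 = 605

S_11 = 605


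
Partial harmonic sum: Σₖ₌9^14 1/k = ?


Σₖ₌9^14 1/k = 1/9 + 1/10 + 1/11 + 1/12 + 1/13 + 1/14
= 96163/180180
≈ 0.5337

Sum = 96163/180180 ≈ 0.5337


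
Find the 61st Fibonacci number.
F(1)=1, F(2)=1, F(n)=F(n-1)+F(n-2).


Fibonacci sequence: 1, 1, 2, 3, 5, 8, 13, 21, 34, 55, 89, ...
F(61) = 2504730781961

F(61) = 2504730781961


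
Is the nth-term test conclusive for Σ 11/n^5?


lim(n→∞) 11/n^5 = 0
lim aₙ = 0 → nth-term test is INCONCLUSIVE
(Need other tests; this is actually a convergent p-series with p=5 > 1)

Inconclusive (lim aₙ = 0; need another test)


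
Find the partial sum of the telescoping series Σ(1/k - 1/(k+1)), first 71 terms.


Telescoping: adjacent terms cancel.
= 1/1 - 1/72
= 1 - 1/72 = 71/72

Sum = 71/72


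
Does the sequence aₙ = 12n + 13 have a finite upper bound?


aₙ = 12n + 13 → as n→∞, aₙ→∞
No finite upper bound exists
The sequence is UNBOUNDED

Unbounded (aₙ → ∞ as n → ∞)


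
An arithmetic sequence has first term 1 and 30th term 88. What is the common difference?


d = (aₙ - a₁)/(n-1)
= (88 - 1)/(30-1)
= 87/29 = 3

d = 3


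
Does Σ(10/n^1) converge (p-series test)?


p-series test: Σ c/n^p converges if p > 1, diverges if p ≤ 1 (constant c > 0 doesn't affect convergence).
p = 1
1 ≤ 1 → DIVERGES

Diverges (p = 1 ≤ 1)


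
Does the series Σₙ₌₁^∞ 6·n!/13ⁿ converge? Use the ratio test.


aₙ = 6·n!/13^n
a_{n+1}/aₙ = (n+1)!/13^(n+1) × 13^n/n!  (constant 6 cancels)
= (n+1)/13
L = lim(n→∞) (n+1)/13 = ∞
L > 1 → series DIVERGES

Diverges (ratio test: L = ∞ > 1)


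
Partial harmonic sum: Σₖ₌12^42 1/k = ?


Σₖ₌12^42 1/k = 1/12 + 1/13 + 1/14 + ... + 1/42
= 286282196019672403/219060189739591200
≈ 1.3069

Sum = 286282196019672403/219060189739591200 ≈ 1.3069


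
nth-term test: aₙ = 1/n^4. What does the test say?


lim(n→∞) 1/n^4 = 0
lim aₙ = 0 → nth-term test is INCONCLUSIVE
(Need other tests; this is actually a convergent p-series with p=4 > 1)

Inconclusive (lim aₙ = 0; need another test)


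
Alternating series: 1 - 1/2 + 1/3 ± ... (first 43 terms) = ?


S = 1 - 1/2 + 1/3 - 1/4 + 1/5 - 1/6 + 1/7 - 1/8 ± ...
= 0.7046
(Full series converges to +ln(2) ≈ +0.6931)

S_43 = 0.7046


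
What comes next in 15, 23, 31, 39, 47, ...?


Pattern: arithmetic (d=8)
Terms: 15, 23, 31, 39, 47
Next term = 55

Next term = 55


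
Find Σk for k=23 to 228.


Σₖ₌23^228 k = Σₖ₌₁^228 k − Σₖ₌₁^22 k
= 228·229/2 − 22·23/2
= 26106 − 253 = 25853

Σk = 25853


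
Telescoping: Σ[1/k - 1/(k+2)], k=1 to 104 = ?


Telescoping with gap 2: two head and two tail terms survive.
= (1 + 1/2) - (1/105 + 1/106)
= 3/2 - 1/105 - 1/106 = 8242/5565

Sum = 8242/5565


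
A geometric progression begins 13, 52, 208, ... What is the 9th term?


aₙ = a₁·r^(n-1)
= 13×4^8
= 13×65536
= 851968

a_9 = 851968


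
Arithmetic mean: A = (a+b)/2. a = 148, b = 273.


AM = (148 + 273)/2 = 421/2 = 210.5

AM = 210.5


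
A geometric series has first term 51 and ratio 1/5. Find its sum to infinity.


S∞ = a₁/(1-r) = 51/(1 - 1/5)
= 51/(4/5)
= 255/4

S∞ = 255/4


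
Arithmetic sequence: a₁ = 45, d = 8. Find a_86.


aₙ = a₁ + (n-1)d
= 45 + (86-1)×8
= 45 + 680
= 725

a_86 = 725


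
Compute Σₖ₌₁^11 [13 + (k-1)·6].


aₙ = 13 + (11-1)×6 = 73
Sₙ = n(a₁+aₙ)/2 = 11×(13+73)/2
= 11×86/2 = 473

S_11 = 473


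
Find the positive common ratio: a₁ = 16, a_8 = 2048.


r^(n-1) = aₙ/a₁
r^7 = 2048/16 = 128
r = 128^(1/7)
= 2

r = 2


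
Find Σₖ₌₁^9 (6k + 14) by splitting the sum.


Σ(6k+14) = 6·Σk + 14·n
= 6·45 + 14·9
= 270 + 126 = 396

Σ = 396


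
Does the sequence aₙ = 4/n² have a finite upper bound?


a₁ = 4, a₂ = 4/4, a₃ = 4/9, ...
0 < aₙ ≤ 4 for all n ≥ 1
The sequence IS bounded

Bounded (0 < aₙ ≤ 4)


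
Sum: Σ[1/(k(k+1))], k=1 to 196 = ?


1/(k(k+1)) = 1/k - 1/(k+1) (partial fractions)
Telescoping: Σ = 1 - 1/197 = 196/197

Sum = 196/197


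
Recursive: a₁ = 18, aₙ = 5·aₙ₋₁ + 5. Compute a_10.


Computing step by step:
a_1 = 18
a_2 = 95
a_3 = 480
a_4 = 2405
a_5 = 12030
a_6 = 60155
a_7 = 300780
a_8 = 1503905
a_9 = 7519530
a_10 = 37597655


a_10 = 37597655


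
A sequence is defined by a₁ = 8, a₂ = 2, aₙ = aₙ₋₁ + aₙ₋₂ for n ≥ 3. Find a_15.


Computing iteratively: 8, 2, 10, 12, 22, 34, 56, 90, 146, 236, 382, 618, ...
a_15 = 2618

a_15 = 2618


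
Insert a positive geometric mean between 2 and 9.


GM = √(2×9) = √18 = 4.2426

GM = 4.2426


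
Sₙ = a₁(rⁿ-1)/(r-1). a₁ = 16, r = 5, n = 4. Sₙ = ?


Sₙ = 16×(5^4 - 1)/(5 - 1)
= 16×(625 - 1)/4
= 16×624/4
= 2496

S_4 = 2496


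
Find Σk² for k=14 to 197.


Σₖ₌14^197 k² = Σₖ₌₁^197 k² − Σₖ₌₁^13 k²
= 197·198·395/6 − 13·14·27/6
= 2567895 − 819 = 2567076

Σk² = 2567076


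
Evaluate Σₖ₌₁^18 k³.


n(n+1)/2 = 18×19/2 = 171
Σk³ = 171² = 29241

Σk³ = 29241


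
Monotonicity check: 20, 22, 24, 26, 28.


Differences: 2, 2, 2, 2
All differences > 0 → strictly INCREASING

Monotonically increasing


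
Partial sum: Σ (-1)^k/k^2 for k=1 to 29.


S = -1 + 1/4 - 1/9 + 1/16 - 1/25 + 1/36 - 1/49 + 1/64 ± ...
= -0.823
(Full series converges to -π²/12 ≈ -0.8225)

S_29 = -0.823


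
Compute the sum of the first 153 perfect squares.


n = 153
n(n+1)(2n+1)/6 = 153×154×307/6
= 7233534/6 = 1205589

Σk² = 1205589


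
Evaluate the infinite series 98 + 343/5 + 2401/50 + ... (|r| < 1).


S∞ = a₁/(1-r) = 98/(1 - 7/10)
= 98/(3/10)
= 980/3

S∞ = 980/3


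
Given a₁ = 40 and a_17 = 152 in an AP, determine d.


d = (aₙ - a₁)/(n-1)
= (152 - 40)/(17-1)
= 112/16 = 7

d = 7


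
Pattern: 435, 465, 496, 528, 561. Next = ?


Pattern: triangular numbers: n(n+1)/2
Terms: 435, 465, 496, 528, 561
Next term = 595

Next term = 595


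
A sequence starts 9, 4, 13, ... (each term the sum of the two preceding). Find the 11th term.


Computing iteratively: 9, 4, 13, 17, 30, 47, 77, 124, 201, 325, 526
a_11 = 526

a_11 = 526


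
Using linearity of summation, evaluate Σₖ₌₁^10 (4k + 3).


Σ(4k+3) = 4·Σk + 3·n
= 4·55 + 3·10
= 220 + 30 = 250

Σ = 250


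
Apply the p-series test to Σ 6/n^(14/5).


p-series test: Σ c/n^p converges if p > 1, diverges if p ≤ 1 (constant c > 0 doesn't affect convergence).
p = 14/5
14/5 > 1 → CONVERGES

Converges (p = 14/5 > 1)


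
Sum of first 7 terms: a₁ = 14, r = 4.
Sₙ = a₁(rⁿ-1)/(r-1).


Sₙ = 14×(4^7 - 1)/(4 - 1)
= 14×(16384 - 1)/3
= 14×16383/3
= 76454

S_7 = 76454


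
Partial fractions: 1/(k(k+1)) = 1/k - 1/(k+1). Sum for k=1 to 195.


1/(k(k+1)) = 1/k - 1/(k+1) (partial fractions)
Telescoping: Σ = 1 - 1/196 = 195/196

Sum = 195/196


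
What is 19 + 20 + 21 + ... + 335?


Σₖ₌19^335 k = Σₖ₌₁^335 k − Σₖ₌₁^18 k
= 335·336/2 − 18·19/2
= 56280 − 171 = 56109

Σk = 56109


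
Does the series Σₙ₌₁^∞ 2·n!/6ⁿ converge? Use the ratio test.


aₙ = 2·n!/6^n
a_{n+1}/aₙ = (n+1)!/6^(n+1) × 6^n/n!  (constant 2 cancels)
= (n+1)/6
L = lim(n→∞) (n+1)/6 = ∞
L > 1 → series DIVERGES

Diverges (ratio test: L = ∞ > 1)


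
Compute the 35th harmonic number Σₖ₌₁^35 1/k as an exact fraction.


H_35 = 1/1 + 1/2 + 1/3 + ... + 1/35
= 54437269998109/13127595717600
≈ 4.1468

H_35 = 54437269998109/13127595717600 ≈ 4.1468


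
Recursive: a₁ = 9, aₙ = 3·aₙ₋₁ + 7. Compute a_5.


Computing step by step:
a_1 = 9
a_2 = 34
a_3 = 109
a_4 = 334
a_5 = 1009


a_5 = 1009


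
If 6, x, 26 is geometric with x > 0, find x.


GM = √(6×26) = √156 = 12.49

GM = 12.49


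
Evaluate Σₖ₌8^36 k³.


Σₖ₌8^36 k³ = [36·37/2]² − [7·8/2]²
= 443556 − 784 = 442772

Σk³ = 442772


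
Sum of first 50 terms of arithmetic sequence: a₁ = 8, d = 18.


aₙ = 8 + (50-1)×18 = 890
Sₙ = n(a₁+aₙ)/2 = 50×(8+890)/2
= 50×898/2 = 22450

S_50 = 22450


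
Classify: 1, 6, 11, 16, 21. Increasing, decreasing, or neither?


Differences: 5, 5, 5, 5
All differences > 0 → strictly INCREASING

Monotonically increasing


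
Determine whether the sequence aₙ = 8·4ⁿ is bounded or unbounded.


aₙ = 8·4ⁿ → as n→∞, aₙ→∞ (since base 4 > 1)
No finite upper bound exists
The sequence is UNBOUNDED

Unbounded (aₙ → ∞ as n → ∞)


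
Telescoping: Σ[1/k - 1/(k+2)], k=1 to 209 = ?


Telescoping with gap 2: two head and two tail terms survive.
= (1 + 1/2) - (1/210 + 1/211)
= 3/2 - 1/210 - 1/211 = 33022/22155

Sum = 33022/22155


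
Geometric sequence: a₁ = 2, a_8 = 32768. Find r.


r^(n-1) = aₙ/a₁
r^7 = 32768/2 = 16384
r = 16384^(1/7)
= 4

r = 4


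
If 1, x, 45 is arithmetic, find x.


AM = (1 + 45)/2 = 46/2 = 23

AM = 23


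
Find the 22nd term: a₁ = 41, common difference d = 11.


aₙ = a₁ + (n-1)d
= 41 + (22-1)×11
= 41 + 231
= 272

a_22 = 272


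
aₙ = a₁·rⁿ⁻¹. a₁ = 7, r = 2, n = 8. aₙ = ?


aₙ = a₁·r^(n-1)
= 7×2^7
= 7×128
= 896

a_8 = 896


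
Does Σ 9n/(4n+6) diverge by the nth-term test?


lim(n→∞) 9n/(4n+6) = 9/4 = 9/4  (divide numerator and denominator by n)
lim aₙ = 9/4 ≠ 0 → series DIVERGES

Diverges (lim aₙ = 9/4 ≠ 0)


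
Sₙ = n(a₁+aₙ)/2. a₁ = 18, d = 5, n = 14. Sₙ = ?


aₙ = 18 + (14-1)×5 = 83
Sₙ = n(a₁+aₙ)/2 = 14×(18+83)/2
= 14×101/2 = 707

S_14 = 707


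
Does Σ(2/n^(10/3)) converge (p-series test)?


p-series test: Σ c/n^p converges if p > 1, diverges if p ≤ 1 (constant c > 0 doesn't affect convergence).
p = 10/3
10/3 > 1 → CONVERGES

Converges (p = 10/3 > 1)


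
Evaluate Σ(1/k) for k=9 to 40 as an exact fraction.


Σₖ₌9^40 1/k = 1/9 + 1/10 + 1/11 + ... + 1/40
= 108293996996839/69388720221600
≈ 1.5607

Sum = 108293996996839/69388720221600 ≈ 1.5607


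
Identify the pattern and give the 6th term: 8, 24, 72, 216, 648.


Pattern: geometric (r=3)
Terms: 8, 24, 72, 216, 648
Next term = 1944

Next term = 1944


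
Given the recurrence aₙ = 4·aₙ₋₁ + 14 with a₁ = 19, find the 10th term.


Computing step by step:
a_1 = 19
a_2 = 90
a_3 = 374
a_4 = 1510
a_5 = 6054
a_6 = 24230
a_7 = 96934
a_8 = 387750
a_9 = 1551014
a_10 = 6204070


a_10 = 6204070


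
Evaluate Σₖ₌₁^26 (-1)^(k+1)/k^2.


S = 1 - 1/4 + 1/9 - 1/16 + 1/25 - 1/36 + 1/49 - 1/64 ± ...
= 0.8218
(Full series converges to +π²/12 ≈ +0.8225)

S_26 = 0.8218


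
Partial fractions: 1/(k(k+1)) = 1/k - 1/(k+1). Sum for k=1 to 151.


1/(k(k+1)) = 1/k - 1/(k+1) (partial fractions)
Telescoping: Σ = 1 - 1/152 = 151/152

Sum = 151/152


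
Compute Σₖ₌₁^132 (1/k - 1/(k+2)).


Telescoping with gap 2: two head and two tail terms survive.
= (1 + 1/2) - (1/133 + 1/134)
= 3/2 - 1/133 - 1/134 = 13233/8911

Sum = 13233/8911


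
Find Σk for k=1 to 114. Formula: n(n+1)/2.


n(n+1)/2 = 114×115/2 = 13110/2 = 6555

Σk = 6555


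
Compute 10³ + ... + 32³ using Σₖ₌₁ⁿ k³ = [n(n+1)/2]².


Σₖ₌10^32 k³ = [32·33/2]² − [9·10/2]²
= 278784 − 2025 = 276759

Σk³ = 276759


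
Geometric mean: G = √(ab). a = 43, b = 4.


GM = √(43×4) = √172 = 13.1149

GM = 13.1149


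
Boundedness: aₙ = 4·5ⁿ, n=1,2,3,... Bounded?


aₙ = 4·5ⁿ → as n→∞, aₙ→∞ (since base 5 > 1)
No finite upper bound exists
The sequence is UNBOUNDED

Unbounded (aₙ → ∞ as n → ∞)


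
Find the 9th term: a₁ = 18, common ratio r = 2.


aₙ = a₁·r^(n-1)
= 18×2^8
= 18×256
= 4608

a_9 = 4608


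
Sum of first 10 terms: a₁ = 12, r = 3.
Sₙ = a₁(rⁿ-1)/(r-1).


Sₙ = 12×(3^10 - 1)/(3 - 1)
= 12×(59049 - 1)/2
= 12×59048/2
= 354288

S_10 = 354288


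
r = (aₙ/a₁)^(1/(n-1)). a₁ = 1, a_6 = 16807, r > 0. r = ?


r^(n-1) = aₙ/a₁
r^5 = 16807/1 = 16807
r = 16807^(1/5)
= 7

r = 7


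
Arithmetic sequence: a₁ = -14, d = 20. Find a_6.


aₙ = a₁ + (n-1)d
= -14 + (6-1)×20
= -14 + 100
= 86

a_6 = 86


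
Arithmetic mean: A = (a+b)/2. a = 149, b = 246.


AM = (149 + 246)/2 = 395/2 = 197.5

AM = 197.5


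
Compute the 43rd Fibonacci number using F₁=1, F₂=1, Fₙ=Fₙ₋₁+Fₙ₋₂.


Fibonacci sequence: 1, 1, 2, 3, 5, 8, 13, 21, 34, 55, 89, ...
F(43) = 433494437

F(43) = 433494437


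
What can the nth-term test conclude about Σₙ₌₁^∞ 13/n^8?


lim(n→∞) 13/n^8 = 0
lim aₙ = 0 → nth-term test is INCONCLUSIVE
(Need other tests; this is actually a convergent p-series with p=8 > 1)

Inconclusive (lim aₙ = 0; need another test)


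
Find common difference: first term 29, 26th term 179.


d = (aₙ - a₁)/(n-1)
= (179 - 29)/(26-1)
= 150/25 = 6

d = 6


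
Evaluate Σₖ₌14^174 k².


Σₖ₌14^174 k² = Σₖ₌₁^174 k² − Σₖ₌₁^13 k²
= 174·175·349/6 − 13·14·27/6
= 1771175 − 819 = 1770356

Σk² = 1770356


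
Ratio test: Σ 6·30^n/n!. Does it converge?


aₙ = 6·30^n/n!
a_{n+1}/aₙ = 30^(n+1)/(n+1)! × n!/30^n  (constant 6 cancels)
= 30/(n+1)
L = lim(n→∞) 30/(n+1) = 0
L < 1 → series CONVERGES

Converges (ratio test: L = 0 < 1)


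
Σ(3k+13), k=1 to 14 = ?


Σ(3k+13) = 3·Σk + 13·n
= 3·105 + 13·14
= 315 + 182 = 497

Σ = 497


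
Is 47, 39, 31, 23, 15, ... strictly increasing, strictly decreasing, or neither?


Differences: -8, -8, -8, -8
All differences < 0 → strictly DECREASING

Monotonically decreasing


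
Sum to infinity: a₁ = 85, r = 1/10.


S∞ = a₁/(1-r) = 85/(1 - 1/10)
= 85/(9/10)
= 850/9

S∞ = 850/9


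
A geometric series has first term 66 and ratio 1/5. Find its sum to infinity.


S∞ = a₁/(1-r) = 66/(1 - 1/5)
= 66/(4/5)
= 165/2

S∞ = 165/2


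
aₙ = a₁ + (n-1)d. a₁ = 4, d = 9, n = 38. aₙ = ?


aₙ = a₁ + (n-1)d
= 4 + (38-1)×9
= 4 + 333
= 337

a_38 = 337


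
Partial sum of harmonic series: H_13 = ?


H_13 = 1/1 + 1/2 + 1/3 + ... + 1/13
= 1145993/360360
≈ 3.1801

H_13 = 1145993/360360 ≈ 3.1801


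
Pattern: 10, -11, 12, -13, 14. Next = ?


Pattern: alternating sign, magnitude arithmetic (d=1)
Terms: 10, -11, 12, -13, 14
Next term = -15

Next term = -15


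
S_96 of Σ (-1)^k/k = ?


S = -1 + 1/2 - 1/3 + 1/4 - 1/5 + 1/6 - 1/7 + 1/8 ± ...
= -0.688
(Full series converges to -ln(2) ≈ -0.6931)

S_96 = -0.688


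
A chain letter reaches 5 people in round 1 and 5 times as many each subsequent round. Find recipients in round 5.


aₙ = a₁·r^(n-1)
= 5×5^4
= 5×625
= 3125

a_5 = 3125


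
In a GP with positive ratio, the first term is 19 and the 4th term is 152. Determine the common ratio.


r^(n-1) = aₙ/a₁
r^3 = 152/19 = 8
r = 8^(1/3)
= 2

r = 2


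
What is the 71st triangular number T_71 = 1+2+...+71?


n(n+1)/2 = 71×72/2 = 5112/2 = 2556

Σk = 2556


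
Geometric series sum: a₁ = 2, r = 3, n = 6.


Sₙ = 2×(3^6 - 1)/(3 - 1)
= 2×(729 - 1)/2
= 2×728/2
= 728

S_6 = 728


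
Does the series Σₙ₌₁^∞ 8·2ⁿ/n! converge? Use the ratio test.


aₙ = 8·2^n/n!
a_{n+1}/aₙ = 2^(n+1)/(n+1)! × n!/2^n  (constant 8 cancels)
= 2/(n+1)
L = lim(n→∞) 2/(n+1) = 0
L < 1 → series CONVERGES

Converges (ratio test: L = 0 < 1)


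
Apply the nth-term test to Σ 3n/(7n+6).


lim(n→∞) 3n/(7n+6) = 3/7 = 3/7  (divide numerator and denominator by n)
lim aₙ = 3/7 ≠ 0 → series DIVERGES

Diverges (lim aₙ = 3/7 ≠ 0)


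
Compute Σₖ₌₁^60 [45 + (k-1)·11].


aₙ = 45 + (60-1)×11 = 694
Sₙ = n(a₁+aₙ)/2 = 60×(45+694)/2
= 60×739/2 = 22170

S_60 = 22170


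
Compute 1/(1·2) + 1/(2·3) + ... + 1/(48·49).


1/(k(k+1)) = 1/k - 1/(k+1) (partial fractions)
Telescoping: Σ = 1 - 1/49 = 48/49

Sum = 48/49


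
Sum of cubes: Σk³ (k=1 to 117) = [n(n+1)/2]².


n(n+1)/2 = 117×118/2 = 6903
Σk³ = 6903² = 47651409

Σk³ = 47651409


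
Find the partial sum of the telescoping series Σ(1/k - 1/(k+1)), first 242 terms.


Telescoping: adjacent terms cancel.
= 1/1 - 1/243
= 1 - 1/243 = 242/243

Sum = 242/243


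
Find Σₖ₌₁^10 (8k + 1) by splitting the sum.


Σ(8k+1) = 8·Σk + 1·n
= 8·55 + 1·10
= 440 + 10 = 450

Σ = 450


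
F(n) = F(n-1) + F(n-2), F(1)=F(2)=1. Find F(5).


Fibonacci sequence: 1, 1, 2, 3, 5
F(5) = 5

F(5) = 5


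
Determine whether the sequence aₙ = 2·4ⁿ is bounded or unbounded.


aₙ = 2·4ⁿ → as n→∞, aₙ→∞ (since base 4 > 1)
No finite upper bound exists
The sequence is UNBOUNDED

Unbounded (aₙ → ∞ as n → ∞)


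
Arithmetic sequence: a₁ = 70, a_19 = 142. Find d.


d = (aₙ - a₁)/(n-1)
= (142 - 70)/(19-1)
= 72/18 = 4

d = 4


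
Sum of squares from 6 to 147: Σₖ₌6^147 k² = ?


Σₖ₌6^147 k² = Σₖ₌₁^147 k² − Σₖ₌₁^5 k²
= 147·148·295/6 − 5·6·11/6
= 1069670 − 55 = 1069615

Σk² = 1069615


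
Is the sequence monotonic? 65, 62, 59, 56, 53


Differences: -3, -3, -3, -3
All differences < 0 → strictly DECREASING

Monotonically decreasing


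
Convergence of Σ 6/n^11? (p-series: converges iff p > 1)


p-series test: Σ c/n^p converges if p > 1, diverges if p ≤ 1 (constant c > 0 doesn't affect convergence).
p = 11
11 > 1 → CONVERGES

Converges (p = 11 > 1)


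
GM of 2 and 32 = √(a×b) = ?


GM = √(2×32) = √64 = 8

GM = 8


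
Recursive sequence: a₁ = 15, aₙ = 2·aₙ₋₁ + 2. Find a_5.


Computing step by step:
a_1 = 15
a_2 = 32
a_3 = 66
a_4 = 134
a_5 = 270


a_5 = 270


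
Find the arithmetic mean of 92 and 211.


AM = (92 + 211)/2 = 303/2 = 151.5

AM = 151.5


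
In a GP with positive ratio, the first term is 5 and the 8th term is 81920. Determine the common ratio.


r^(n-1) = aₙ/a₁
r^7 = 81920/5 = 16384
r = 16384^(1/7)
= 4

r = 4


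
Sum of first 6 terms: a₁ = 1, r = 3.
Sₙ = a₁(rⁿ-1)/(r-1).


Sₙ = 1×(3^6 - 1)/(3 - 1)
= 1×(729 - 1)/2
= 1×728/2
= 364

S_6 = 364


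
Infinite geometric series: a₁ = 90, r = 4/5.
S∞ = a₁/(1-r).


S∞ = a₁/(1-r) = 90/(1 - 4/5)
= 90/(1/5)
= 450

S∞ = 450


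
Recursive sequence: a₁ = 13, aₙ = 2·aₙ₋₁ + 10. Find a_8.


Computing step by step:
a_1 = 13
a_2 = 36
a_3 = 82
a_4 = 174
a_5 = 358
a_6 = 726
a_7 = 1462
a_8 = 2934


a_8 = 2934


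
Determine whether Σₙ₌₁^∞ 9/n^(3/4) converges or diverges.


p-series test: Σ c/n^p converges if p > 1, diverges if p ≤ 1 (constant c > 0 doesn't affect convergence).
p = 3/4
3/4 ≤ 1 → DIVERGES

Diverges (p = 3/4 ≤ 1)


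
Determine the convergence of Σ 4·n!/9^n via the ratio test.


aₙ = 4·n!/9^n
a_{n+1}/aₙ = (n+1)!/9^(n+1) × 9^n/n!  (constant 4 cancels)
= (n+1)/9
L = lim(n→∞) (n+1)/9 = ∞
L > 1 → series DIVERGES

Diverges (ratio test: L = ∞ > 1)


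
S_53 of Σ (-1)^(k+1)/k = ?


S = 1 - 1/2 + 1/3 - 1/4 + 1/5 - 1/6 + 1/7 - 1/8 ± ...
= 0.7025
(Full series converges to +ln(2) ≈ +0.6931)

S_53 = 0.7025


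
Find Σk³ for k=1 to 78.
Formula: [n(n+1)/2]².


n(n+1)/2 = 78×79/2 = 3081
Σk³ = 3081² = 9492561

Σk³ = 9492561


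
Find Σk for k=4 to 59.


Σₖ₌4^59 k = Σₖ₌₁^59 k − Σₖ₌₁^3 k
= 59·60/2 − 3·4/2
= 1770 − 6 = 1764

Σk = 1764


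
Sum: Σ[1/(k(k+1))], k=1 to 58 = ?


1/(k(k+1)) = 1/k - 1/(k+1) (partial fractions)
Telescoping: Σ = 1 - 1/59 = 58/59

Sum = 58/59


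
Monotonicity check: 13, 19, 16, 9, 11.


Differences: 6, -3, -7, 2
Difference at position 1 is +6 (> 0) but position 2 is -3 (< 0) — sequence both rises and falls
→ NOT monotonic

Not monotonic


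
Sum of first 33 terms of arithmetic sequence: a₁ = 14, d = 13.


aₙ = 14 + (33-1)×13 = 430
Sₙ = n(a₁+aₙ)/2 = 33×(14+430)/2
= 33×444/2 = 7326

S_33 = 7326


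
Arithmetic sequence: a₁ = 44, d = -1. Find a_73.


aₙ = a₁ + (n-1)d
= 44 + (73-1)×-1
= 44 - 72
= -28

a_73 = -28


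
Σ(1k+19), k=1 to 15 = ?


Σ(1k+19) = 1·Σk + 19·n
= 1·120 + 19·15
= 120 + 285 = 405

Σ = 405


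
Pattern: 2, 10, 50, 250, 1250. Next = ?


Pattern: geometric (r=5)
Terms: 2, 10, 50, 250, 1250
Next term = 6250

Next term = 6250


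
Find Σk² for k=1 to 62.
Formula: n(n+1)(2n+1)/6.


n = 62
n(n+1)(2n+1)/6 = 62×63×125/6
= 488250/6 = 81375

Σk² = 81375


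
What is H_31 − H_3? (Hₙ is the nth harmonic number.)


Σₖ₌4^31 1/k = 1/4 + 1/5 + 1/6 + ... + 1/31
= 158404333811557/72201776446800
≈ 2.1939

Sum = 158404333811557/72201776446800 ≈ 2.1939


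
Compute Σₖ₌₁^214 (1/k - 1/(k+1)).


Telescoping: adjacent terms cancel.
= 1/1 - 1/215
= 1 - 1/215 = 214/215

Sum = 214/215


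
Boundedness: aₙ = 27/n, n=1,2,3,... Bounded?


a₁ = 27, a₂ = 27/2, a₃ = 27/3, ...
0 < aₙ ≤ 27 for all n ≥ 1
Lower bound: 0, Upper bound: 27
The sequence IS bounded

Bounded (0 < aₙ ≤ 27)


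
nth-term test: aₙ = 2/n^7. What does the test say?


lim(n→∞) 2/n^7 = 0
lim aₙ = 0 → nth-term test is INCONCLUSIVE
(Need other tests; this is actually a convergent p-series with p=7 > 1)

Inconclusive (lim aₙ = 0; need another test)


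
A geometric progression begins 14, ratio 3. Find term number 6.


aₙ = a₁·r^(n-1)
= 14×3^5
= 14×243
= 3402

a_6 = 3402


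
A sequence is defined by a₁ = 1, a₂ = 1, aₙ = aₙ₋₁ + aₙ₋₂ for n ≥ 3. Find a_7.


Computing iteratively: 1, 1, 2, 3, 5, 8, 13
a_7 = 13

a_7 = 13


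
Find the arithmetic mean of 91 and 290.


AM = (91 + 290)/2 = 381/2 = 190.5

AM = 190.5


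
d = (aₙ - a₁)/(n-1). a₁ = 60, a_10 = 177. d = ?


d = (aₙ - a₁)/(n-1)
= (177 - 60)/(10-1)
= 117/9 = 13

d = 13


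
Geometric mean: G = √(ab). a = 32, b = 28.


GM = √(32×28) = √896 = 29.9333

GM = 29.9333


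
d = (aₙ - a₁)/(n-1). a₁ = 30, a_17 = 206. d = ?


d = (aₙ - a₁)/(n-1)
= (206 - 30)/(17-1)
= 176/16 = 11

d = 11


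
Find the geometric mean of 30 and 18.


GM = √(30×18) = √540 = 23.2379

GM = 23.2379


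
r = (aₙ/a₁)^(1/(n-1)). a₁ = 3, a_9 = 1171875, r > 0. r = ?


r^(n-1) = aₙ/a₁
r^8 = 1171875/3 = 390625
r = 390625^(1/8)
= ±5; taking r > 0 gives r = 5

r = 5


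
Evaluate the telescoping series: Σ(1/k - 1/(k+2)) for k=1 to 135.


Telescoping with gap 2: two head and two tail terms survive.
= (1 + 1/2) - (1/136 + 1/137)
= 3/2 - 1/136 - 1/137 = 27675/18632

Sum = 27675/18632


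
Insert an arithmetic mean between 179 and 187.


AM = (179 + 187)/2 = 366/2 = 183

AM = 183


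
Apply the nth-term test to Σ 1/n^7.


lim(n→∞) 1/n^7 = 0
lim aₙ = 0 → nth-term test is INCONCLUSIVE
(Need other tests; this is actually a convergent p-series with p=7 > 1)

Inconclusive (lim aₙ = 0; need another test)


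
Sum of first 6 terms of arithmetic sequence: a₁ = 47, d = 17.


aₙ = 47 + (6-1)×17 = 132
Sₙ = n(a₁+aₙ)/2 = 6×(47+132)/2
= 6×179/2 = 537

S_6 = 537


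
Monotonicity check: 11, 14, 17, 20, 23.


Differences: 3, 3, 3, 3
All differences > 0 → strictly INCREASING

Monotonically increasing


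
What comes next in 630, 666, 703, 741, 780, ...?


Pattern: triangular numbers: n(n+1)/2
Terms: 630, 666, 703, 741, 780
Next term = 820

Next term = 820


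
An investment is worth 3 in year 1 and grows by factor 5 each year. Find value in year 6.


aₙ = a₁·r^(n-1)
= 3×5^5
= 3×3125
= 9375

a_6 = 9375


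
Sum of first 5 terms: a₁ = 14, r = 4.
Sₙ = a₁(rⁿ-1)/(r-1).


Sₙ = 14×(4^5 - 1)/(4 - 1)
= 14×(1024 - 1)/3
= 14×1023/3
= 4774

S_5 = 4774


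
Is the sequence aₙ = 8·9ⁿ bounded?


aₙ = 8·9ⁿ → as n→∞, aₙ→∞ (since base 9 > 1)
No finite upper bound exists
The sequence is UNBOUNDED

Unbounded (aₙ → ∞ as n → ∞)


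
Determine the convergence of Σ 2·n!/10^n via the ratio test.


aₙ = 2·n!/10^n
a_{n+1}/aₙ = (n+1)!/10^(n+1) × 10^n/n!  (constant 2 cancels)
= (n+1)/10
L = lim(n→∞) (n+1)/10 = ∞
L > 1 → series DIVERGES

Diverges (ratio test: L = ∞ > 1)


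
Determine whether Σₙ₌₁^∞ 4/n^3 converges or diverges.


p-series test: Σ c/n^p converges if p > 1, diverges if p ≤ 1 (constant c > 0 doesn't affect convergence).
p = 3
3 > 1 → CONVERGES

Converges (p = 3 > 1)


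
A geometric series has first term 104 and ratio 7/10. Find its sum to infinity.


S∞ = a₁/(1-r) = 104/(1 - 7/10)
= 104/(3/10)
= 1040/3

S∞ = 1040/3


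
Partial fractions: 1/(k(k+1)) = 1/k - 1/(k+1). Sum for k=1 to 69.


1/(k(k+1)) = 1/k - 1/(k+1) (partial fractions)
Telescoping: Σ = 1 - 1/70 = 69/70

Sum = 69/70


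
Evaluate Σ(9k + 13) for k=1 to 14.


Σ(9k+13) = 9·Σk + 13·n
= 9·105 + 13·14
= 945 + 182 = 1127

Σ = 1127


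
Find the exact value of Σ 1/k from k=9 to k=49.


Σₖ₌9^49 1/k = 1/9 + 1/10 + 1/11 + ... + 1/49
= 5458496445241979692451/3099044504245996706400
≈ 1.7613

Sum = 5458496445241979692451/3099044504245996706400 ≈ 1.7613


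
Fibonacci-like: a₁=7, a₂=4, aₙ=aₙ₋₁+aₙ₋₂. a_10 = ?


Computing iteratively: 7, 4, 11, 15, 26, 41, 67, 108, 175, 283
a_10 = 283

a_10 = 283


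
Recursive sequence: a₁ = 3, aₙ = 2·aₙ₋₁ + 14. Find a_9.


Computing step by step:
a_1 = 3
a_2 = 20
a_3 = 54
a_4 = 122
a_5 = 258
a_6 = 530
a_7 = 1074
a_8 = 2162
a_9 = 4338


a_9 = 4338


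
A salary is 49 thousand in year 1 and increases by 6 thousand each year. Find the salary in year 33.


aₙ = a₁ + (n-1)d
= 49 + (33-1)×6
= 49 + 192
= 241

a_33 = 241


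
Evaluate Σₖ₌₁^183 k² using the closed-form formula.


n = 183
n(n+1)(2n+1)/6 = 183×184×367/6
= 12357624/6 = 2059604

Σk² = 2059604


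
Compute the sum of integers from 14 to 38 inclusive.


Σₖ₌14^38 k = Σₖ₌₁^38 k − Σₖ₌₁^13 k
= 38·39/2 − 13·14/2
= 741 − 91 = 650

Σk = 650


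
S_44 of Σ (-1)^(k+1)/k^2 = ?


S = 1 - 1/4 + 1/9 - 1/16 + 1/25 - 1/36 + 1/49 - 1/64 ± ...
= 0.8222
(Full series converges to +π²/12 ≈ +0.8225)

S_44 = 0.8222


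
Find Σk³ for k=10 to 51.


Σₖ₌10^51 k³ = [51·52/2]² − [9·10/2]²
= 1758276 − 2025 = 1756251

Σk³ = 1756251


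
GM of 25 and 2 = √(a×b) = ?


GM = √(25×2) = √50 = 7.0711

GM = 7.0711


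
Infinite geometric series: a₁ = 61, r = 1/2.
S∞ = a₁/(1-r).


S∞ = a₁/(1-r) = 61/(1 - 1/2)
= 61/(1/2)
= 122

S∞ = 122


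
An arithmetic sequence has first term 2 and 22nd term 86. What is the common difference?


d = (aₙ - a₁)/(n-1)
= (86 - 2)/(22-1)
= 84/21 = 4

d = 4


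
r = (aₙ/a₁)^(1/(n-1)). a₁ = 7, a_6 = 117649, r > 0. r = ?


r^(n-1) = aₙ/a₁
r^5 = 117649/7 = 16807
r = 16807^(1/5)
= 7

r = 7


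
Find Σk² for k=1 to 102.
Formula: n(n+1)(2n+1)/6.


n = 102
n(n+1)(2n+1)/6 = 102×103×205/6
= 2153730/6 = 358955

Σk² = 358955


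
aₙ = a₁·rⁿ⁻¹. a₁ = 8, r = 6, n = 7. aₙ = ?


aₙ = a₁·r^(n-1)
= 8×6^6
= 8×46656
= 373248

a_7 = 373248


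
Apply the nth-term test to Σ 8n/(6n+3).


lim(n→∞) 8n/(6n+3) = 8/6 = 4/3  (divide numerator and denominator by n)
lim aₙ = 4/3 ≠ 0 → series DIVERGES

Diverges (lim aₙ = 4/3 ≠ 0)


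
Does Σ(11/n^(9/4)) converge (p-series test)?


p-series test: Σ c/n^p converges if p > 1, diverges if p ≤ 1 (constant c > 0 doesn't affect convergence).
p = 9/4
9/4 > 1 → CONVERGES

Converges (p = 9/4 > 1)


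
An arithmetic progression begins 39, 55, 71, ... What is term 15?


aₙ = a₁ + (n-1)d
= 39 + (15-1)×16
= 39 + 224
= 263

a_15 = 263


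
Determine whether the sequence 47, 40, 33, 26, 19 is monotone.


Differences: -7, -7, -7, -7
All differences < 0 → strictly DECREASING

Monotonically decreasing


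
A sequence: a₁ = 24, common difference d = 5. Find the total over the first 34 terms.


aₙ = 24 + (34-1)×5 = 189
Sₙ = n(a₁+aₙ)/2 = 34×(24+189)/2
= 34×213/2 = 3621

S_34 = 3621


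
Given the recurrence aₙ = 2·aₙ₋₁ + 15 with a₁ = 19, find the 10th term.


Computing step by step:
a_1 = 19
a_2 = 53
a_3 = 121
a_4 = 257
a_5 = 529
a_6 = 1073
a_7 = 2161
a_8 = 4337
a_9 = 8689
a_10 = 17393


a_10 = 17393


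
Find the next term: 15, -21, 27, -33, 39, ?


Pattern: alternating sign, magnitude arithmetic (d=6)
Terms: 15, -21, 27, -33, 39
Next term = -45

Next term = -45


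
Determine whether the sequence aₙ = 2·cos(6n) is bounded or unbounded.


For all n, -1 ≤ cos(6n) ≤ 1, so -2 ≤ 2·cos(6n) ≤ 2
Lower bound: -2, Upper bound: 2
The sequence IS bounded

Bounded (-2 ≤ aₙ ≤ 2)


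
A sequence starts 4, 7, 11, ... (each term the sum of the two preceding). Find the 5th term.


Computing iteratively: 4, 7, 11, 18, 29
a_5 = 29

a_5 = 29


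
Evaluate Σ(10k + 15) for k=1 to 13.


Σ(10k+15) = 10·Σk + 15·n
= 10·91 + 15·13
= 910 + 195 = 1105

Σ = 1105


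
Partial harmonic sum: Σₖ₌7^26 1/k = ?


Σₖ₌7^26 1/k = 1/7 + 1/8 + 1/9 + ... + 1/26
= 12532641007/8923714800
≈ 1.4044

Sum = 12532641007/8923714800 ≈ 1.4044


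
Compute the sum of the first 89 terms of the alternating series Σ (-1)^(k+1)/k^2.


S = 1 - 1/4 + 1/9 - 1/16 + 1/25 - 1/36 + 1/49 - 1/64 ± ...
= 0.8225
(Full series converges to +π²/12 ≈ +0.8225)

S_89 = 0.8225


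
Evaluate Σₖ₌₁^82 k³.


n(n+1)/2 = 82×83/2 = 3403
Σk³ = 3403² = 11580409

Σk³ = 11580409


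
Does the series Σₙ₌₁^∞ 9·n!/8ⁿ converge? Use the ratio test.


aₙ = 9·n!/8^n
a_{n+1}/aₙ = (n+1)!/8^(n+1) × 8^n/n!  (constant 9 cancels)
= (n+1)/8
L = lim(n→∞) (n+1)/8 = ∞
L > 1 → series DIVERGES

Diverges (ratio test: L = ∞ > 1)


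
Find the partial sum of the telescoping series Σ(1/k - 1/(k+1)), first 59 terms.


Telescoping: adjacent terms cancel.
= 1/1 - 1/60
= 1 - 1/60 = 59/60

Sum = 59/60


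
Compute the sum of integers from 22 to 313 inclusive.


Σₖ₌22^313 k = Σₖ₌₁^313 k − Σₖ₌₁^21 k
= 313·314/2 − 21·22/2
= 49141 − 231 = 48910

Σk = 48910


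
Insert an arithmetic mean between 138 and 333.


AM = (138 + 333)/2 = 471/2 = 235.5

AM = 235.5


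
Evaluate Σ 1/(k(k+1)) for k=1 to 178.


1/(k(k+1)) = 1/k - 1/(k+1) (partial fractions)
Telescoping: Σ = 1 - 1/179 = 178/179

Sum = 178/179


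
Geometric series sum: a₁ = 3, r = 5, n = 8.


Sₙ = 3×(5^8 - 1)/(5 - 1)
= 3×(390625 - 1)/4
= 3×390624/4
= 292968

S_8 = 292968


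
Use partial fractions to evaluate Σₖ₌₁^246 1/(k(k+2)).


1/(k(k+2)) = (1/2)·(1/k - 1/(k+2)) (partial fractions)
Telescoping: Σ = (1/2)·(1 + 1/2 - 1/247 - 1/248) = 91389/122512

Sum = 91389/122512


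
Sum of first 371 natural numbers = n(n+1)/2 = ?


n(n+1)/2 = 371×372/2 = 138012/2 = 69006

Σk = 69006


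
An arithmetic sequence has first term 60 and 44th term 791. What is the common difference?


d = (aₙ - a₁)/(n-1)
= (791 - 60)/(44-1)
= 731/43 = 17

d = 17


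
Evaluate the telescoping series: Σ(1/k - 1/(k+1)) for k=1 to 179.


Telescoping: adjacent terms cancel.
= 1/1 - 1/180
= 1 - 1/180 = 179/180

Sum = 179/180


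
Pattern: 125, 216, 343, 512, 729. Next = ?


Pattern: perfect cubes: n³
Terms: 125, 216, 343, 512, 729
Next term = 1000

Next term = 1000


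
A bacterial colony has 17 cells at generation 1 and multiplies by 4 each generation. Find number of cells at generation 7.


aₙ = a₁·r^(n-1)
= 17×4^6
= 17×4096
= 69632

a_7 = 69632


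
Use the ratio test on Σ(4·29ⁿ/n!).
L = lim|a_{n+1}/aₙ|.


aₙ = 4·29^n/n!
a_{n+1}/aₙ = 29^(n+1)/(n+1)! × n!/29^n  (constant 4 cancels)
= 29/(n+1)
L = lim(n→∞) 29/(n+1) = 0
L < 1 → series CONVERGES

Converges (ratio test: L = 0 < 1)


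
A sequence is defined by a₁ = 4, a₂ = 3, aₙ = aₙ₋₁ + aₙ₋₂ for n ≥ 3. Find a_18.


Computing iteratively: 4, 3, 7, 10, 17, 27, 44, 71, 115, 186, 301, 487, ...
a_18 = 8739

a_18 = 8739


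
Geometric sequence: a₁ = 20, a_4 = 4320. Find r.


r^(n-1) = aₙ/a₁
r^3 = 4320/20 = 216
r = 216^(1/3)
= 6

r = 6


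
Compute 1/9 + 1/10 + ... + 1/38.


Σₖ₌9^38 1/k = 1/9 + 1/10 + 1/11 + ... + 1/38
= 104780081036899/69388720221600
≈ 1.51

Sum = 104780081036899/69388720221600 ≈ 1.51


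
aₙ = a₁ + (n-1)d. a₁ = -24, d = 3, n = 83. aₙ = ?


aₙ = a₁ + (n-1)d
= -24 + (83-1)×3
= -24 + 246
= 222

a_83 = 222


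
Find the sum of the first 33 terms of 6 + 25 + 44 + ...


aₙ = 6 + (33-1)×19 = 614
Sₙ = n(a₁+aₙ)/2 = 33×(6+614)/2
= 33×620/2 = 10230

S_33 = 10230


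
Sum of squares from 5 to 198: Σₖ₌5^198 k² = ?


Σₖ₌5^198 k² = Σₖ₌₁^198 k² − Σₖ₌₁^4 k²
= 198·199·397/6 − 4·5·9/6
= 2607099 − 30 = 2607069

Σk² = 2607069


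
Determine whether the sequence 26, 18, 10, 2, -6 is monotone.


Differences: -8, -8, -8, -8
All differences < 0 → strictly DECREASING

Monotonically decreasing


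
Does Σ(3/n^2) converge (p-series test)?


p-series test: Σ c/n^p converges if p > 1, diverges if p ≤ 1 (constant c > 0 doesn't affect convergence).
p = 2
2 > 1 → CONVERGES

Converges (p = 2 > 1)


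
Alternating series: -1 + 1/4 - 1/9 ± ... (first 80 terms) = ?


S = -1 + 1/4 - 1/9 + 1/16 - 1/25 + 1/36 - 1/49 + 1/64 ± ...
= -0.8224
(Full series converges to -π²/12 ≈ -0.8225)

S_80 = -0.8224


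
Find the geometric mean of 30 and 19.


GM = √(30×19) = √570 = 23.8747

GM = 23.8747


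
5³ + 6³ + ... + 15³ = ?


Σₖ₌5^15 k³ = [15·16/2]² − [4·5/2]²
= 14400 − 100 = 14300

Σk³ = 14300


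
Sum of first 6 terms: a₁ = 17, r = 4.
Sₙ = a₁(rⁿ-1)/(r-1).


Sₙ = 17×(4^6 - 1)/(4 - 1)
= 17×(4096 - 1)/3
= 17×4095/3
= 23205

S_6 = 23205


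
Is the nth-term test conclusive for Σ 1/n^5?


lim(n→∞) 1/n^5 = 0
lim aₙ = 0 → nth-term test is INCONCLUSIVE
(Need other tests; this is actually a convergent p-series with p=5 > 1)

Inconclusive (lim aₙ = 0; need another test)


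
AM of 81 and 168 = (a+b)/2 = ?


AM = (81 + 168)/2 = 249/2 = 124.5

AM = 124.5


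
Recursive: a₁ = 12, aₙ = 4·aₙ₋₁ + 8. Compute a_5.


Computing step by step:
a_1 = 12
a_2 = 56
a_3 = 232
a_4 = 936
a_5 = 3752


a_5 = 3752


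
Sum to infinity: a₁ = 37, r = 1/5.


S∞ = a₁/(1-r) = 37/(1 - 1/5)
= 37/(4/5)
= 185/4

S∞ = 185/4


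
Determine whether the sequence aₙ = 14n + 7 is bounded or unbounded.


aₙ = 14n + 7 → as n→∞, aₙ→∞
No finite upper bound exists
The sequence is UNBOUNDED

Unbounded (aₙ → ∞ as n → ∞)


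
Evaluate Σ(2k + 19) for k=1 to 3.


Σ(2k+19) = 2·Σk + 19·n
= 2·6 + 19·3
= 12 + 57 = 69

Σ = 69


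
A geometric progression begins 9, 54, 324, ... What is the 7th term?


aₙ = a₁·r^(n-1)
= 9×6^6
= 9×46656
= 419904

a_7 = 419904


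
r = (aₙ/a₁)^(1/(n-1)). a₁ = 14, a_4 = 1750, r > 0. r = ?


r^(n-1) = aₙ/a₁
r^3 = 1750/14 = 125
r = 125^(1/3)
= 5

r = 5


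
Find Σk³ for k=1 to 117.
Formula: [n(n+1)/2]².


n(n+1)/2 = 117×118/2 = 6903
Σk³ = 6903² = 47651409

Σk³ = 47651409


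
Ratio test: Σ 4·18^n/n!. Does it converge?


aₙ = 4·18^n/n!
a_{n+1}/aₙ = 18^(n+1)/(n+1)! × n!/18^n  (constant 4 cancels)
= 18/(n+1)
L = lim(n→∞) 18/(n+1) = 0
L < 1 → series CONVERGES

Converges (ratio test: L = 0 < 1)


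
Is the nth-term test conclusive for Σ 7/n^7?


lim(n→∞) 7/n^7 = 0
lim aₙ = 0 → nth-term test is INCONCLUSIVE
(Need other tests; this is actually a convergent p-series with p=7 > 1)

Inconclusive (lim aₙ = 0; need another test)


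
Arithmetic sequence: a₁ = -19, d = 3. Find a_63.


aₙ = a₁ + (n-1)d
= -19 + (63-1)×3
= -19 + 186
= 167

a_63 = 167


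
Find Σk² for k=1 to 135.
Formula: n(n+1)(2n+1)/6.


n = 135
n(n+1)(2n+1)/6 = 135×136×271/6
= 4975560/6 = 829260

Σk² = 829260


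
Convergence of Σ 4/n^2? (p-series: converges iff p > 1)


p-series test: Σ c/n^p converges if p > 1, diverges if p ≤ 1 (constant c > 0 doesn't affect convergence).
p = 2
2 > 1 → CONVERGES

Converges (p = 2 > 1)


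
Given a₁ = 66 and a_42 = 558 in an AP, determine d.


d = (aₙ - a₁)/(n-1)
= (558 - 66)/(42-1)
= 492/41 = 12

d = 12


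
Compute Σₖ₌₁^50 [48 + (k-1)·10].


aₙ = 48 + (50-1)×10 = 538
Sₙ = n(a₁+aₙ)/2 = 50×(48+538)/2
= 50×586/2 = 14650

S_50 = 14650
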